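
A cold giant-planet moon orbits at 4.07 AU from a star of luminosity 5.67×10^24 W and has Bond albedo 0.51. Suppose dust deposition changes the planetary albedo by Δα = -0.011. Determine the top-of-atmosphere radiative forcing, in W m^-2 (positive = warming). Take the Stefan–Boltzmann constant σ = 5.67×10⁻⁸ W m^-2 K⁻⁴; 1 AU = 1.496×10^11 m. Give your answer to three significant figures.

d = 4.07 × 1.496×10^11 m = 6.089×10^11 m.
Flux at the orbit: S = L/(4πd²) = 5.67×10^24/(4π·(6.09×10^11)²) = 1.217 W m^-2.
The change in absorbed flux is Δ[S(1−α)/4] = −SΔα/4 = 0.003347 W m^-2.

0.00335 W m^-2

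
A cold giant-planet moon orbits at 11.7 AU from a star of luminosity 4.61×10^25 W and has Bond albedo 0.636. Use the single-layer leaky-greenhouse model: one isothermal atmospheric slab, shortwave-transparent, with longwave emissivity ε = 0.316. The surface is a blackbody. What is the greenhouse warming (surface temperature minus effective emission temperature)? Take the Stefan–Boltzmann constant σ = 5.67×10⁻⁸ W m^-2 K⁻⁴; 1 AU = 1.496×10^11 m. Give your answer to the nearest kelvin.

d = 11.7 × 1.496×10^11 m = 1.750×10^12 m.
Flux at the orbit: S = L/(4πd²) = 4.61×10^25/(4π·(1.75×10^12)²) = 1.197 W m^-2.
Effective emission temperature (TOA balance): σT_e⁴ = S(1−α)/4 = 0.1090 W m^-2 → T_e = 37.23 K.
The surface balance (absorbed SW + ε·downward IR = σT_s⁴) with T_a⁴ = T_s⁴/2 reduces to T_s = T_e·[2/(2−ε)]^¼ = 38.87 K.
The atmosphere warms the surface by 1.636 K.

2 K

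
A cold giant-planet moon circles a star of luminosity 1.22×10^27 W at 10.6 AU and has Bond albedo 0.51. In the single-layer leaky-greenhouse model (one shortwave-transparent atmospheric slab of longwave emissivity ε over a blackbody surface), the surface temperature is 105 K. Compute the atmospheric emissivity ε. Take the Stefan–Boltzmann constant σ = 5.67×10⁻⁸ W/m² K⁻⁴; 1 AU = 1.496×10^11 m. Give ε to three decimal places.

0.628

d = 10.6 × 1.496×10^11 m = 1.586×10^12 m.
Flux at the orbit: S = L/(4πd²) = 1.22×10^27/(4π·(1.59×10^12)²) = 38.61 W/m².
TOA balance gives T_e = 95.57 K.
T_s⁴ = T_e⁴·2/(2−ε) → ε = 2 − 2(T_e/T_s)⁴ = 2 − 2·(95.57/105)⁴ = 0.6275.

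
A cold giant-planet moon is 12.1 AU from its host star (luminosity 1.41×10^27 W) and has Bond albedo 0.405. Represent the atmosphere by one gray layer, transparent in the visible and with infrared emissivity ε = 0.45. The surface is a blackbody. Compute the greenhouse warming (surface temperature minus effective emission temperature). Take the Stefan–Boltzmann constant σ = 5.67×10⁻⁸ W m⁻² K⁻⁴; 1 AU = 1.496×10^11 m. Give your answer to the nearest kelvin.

6 K

d = 12.1 × 1.496×10^11 m = 1.810×10^12 m.
Spreading L over a sphere of radius d: S = 1.41×10^27/(4π·1.81×10^12²) = 34.24 W m⁻².
At the top of the atmosphere, σT_e⁴ = S(1−α)/4 = 5.094 W m⁻², giving T_e = 97.36 K.
The surface balance (absorbed SW + ε·downward IR = σT_s⁴) with T_a⁴ = T_s⁴/2 reduces to T_s = T_e·[2/(2−ε)]^¼ = 103.8 K.
Greenhouse warming: T_s − T_e = 6.406 K.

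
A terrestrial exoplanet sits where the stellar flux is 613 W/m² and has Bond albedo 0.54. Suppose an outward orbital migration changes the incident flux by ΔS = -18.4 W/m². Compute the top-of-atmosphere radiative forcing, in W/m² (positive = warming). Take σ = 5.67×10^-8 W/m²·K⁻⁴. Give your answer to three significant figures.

ΔF = Δ[S(1−α)]/4 = (1−0.54)·-18.4/4 = -2.116 W/m².

-2.12 W/m²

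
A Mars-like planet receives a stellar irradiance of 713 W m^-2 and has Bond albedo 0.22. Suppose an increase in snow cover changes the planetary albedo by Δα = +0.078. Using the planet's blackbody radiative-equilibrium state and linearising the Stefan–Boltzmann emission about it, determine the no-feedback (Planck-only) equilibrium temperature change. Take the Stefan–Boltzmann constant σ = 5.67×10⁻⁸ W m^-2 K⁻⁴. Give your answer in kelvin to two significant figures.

The baseline emission temperature is T_e = 222.5 K.
The change in absorbed flux is Δ[S(1−α)/4] = −SΔα/4 = -13.90 W m^-2.
Linearising σT⁴ gives d(σT⁴)/dT = 4σT_e³ = 2.499 W m^-2 per K.
Hence the no-feedback warming is ΔF/(4σT_e³) = -5.56 K.

-5.6 K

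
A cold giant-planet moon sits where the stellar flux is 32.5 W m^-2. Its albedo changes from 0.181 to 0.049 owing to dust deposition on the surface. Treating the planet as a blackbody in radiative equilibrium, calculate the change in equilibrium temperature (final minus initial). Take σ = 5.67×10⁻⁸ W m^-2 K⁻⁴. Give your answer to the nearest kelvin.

4 K

Before: T₁ = [32.50·0.819/(4σ)]^(1/4) = 104.1 K.
With α = 0.049, T₂ = 108.0 K.
ΔT = T₂ − T₁ = 3.962 K.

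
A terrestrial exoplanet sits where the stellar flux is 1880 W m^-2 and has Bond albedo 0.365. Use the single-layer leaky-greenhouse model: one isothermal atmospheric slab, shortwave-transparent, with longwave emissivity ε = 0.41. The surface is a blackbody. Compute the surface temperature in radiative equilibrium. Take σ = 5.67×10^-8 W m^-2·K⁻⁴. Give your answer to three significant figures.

The planet radiates to space at T_e = [S(1−α)/(4σ)]^(1/4) = 269.4 K.
For a single slab of emissivity ε, T_s⁴ = 2T_e⁴/(2−ε); thus T_s = 269.4·(1.258)^(1/4) = 285.3 K.

285 K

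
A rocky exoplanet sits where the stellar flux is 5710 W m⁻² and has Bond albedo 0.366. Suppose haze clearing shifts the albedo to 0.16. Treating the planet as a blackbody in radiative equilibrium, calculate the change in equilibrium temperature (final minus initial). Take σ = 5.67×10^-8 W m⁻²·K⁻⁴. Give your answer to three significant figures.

With α = 0.366, T₁ = 355.4 K.
With α = 0.16, T₂ = 381.3 K.
Change: 381.3 − 355.4 = 25.90 K.

25.9 K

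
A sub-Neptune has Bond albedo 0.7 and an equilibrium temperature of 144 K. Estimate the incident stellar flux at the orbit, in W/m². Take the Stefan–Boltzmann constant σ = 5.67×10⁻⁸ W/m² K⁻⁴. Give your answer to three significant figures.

From S(1−α)/4 = σT⁴: S = 4σT⁴/(1−α).
σT⁴ = 5.67×10⁻⁸·(144)⁴ = 24.38 W/m².
So S = 4×24.38/(1−0.7) = 325.1 W/m².

325 W/m²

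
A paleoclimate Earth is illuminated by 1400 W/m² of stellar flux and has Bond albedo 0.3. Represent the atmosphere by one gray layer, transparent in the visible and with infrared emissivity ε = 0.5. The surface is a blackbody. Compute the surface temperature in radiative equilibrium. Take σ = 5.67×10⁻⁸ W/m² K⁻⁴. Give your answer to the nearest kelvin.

At the top of the atmosphere, σT_e⁴ = S(1−α)/4 = 245.0 W/m², giving T_e = 256.4 K.
The surface balance (absorbed SW + ε·downward IR = σT_s⁴) with T_a⁴ = T_s⁴/2 reduces to T_s = T_e·[2/(2−ε)]^¼ = 275.5 K.

276 kelvin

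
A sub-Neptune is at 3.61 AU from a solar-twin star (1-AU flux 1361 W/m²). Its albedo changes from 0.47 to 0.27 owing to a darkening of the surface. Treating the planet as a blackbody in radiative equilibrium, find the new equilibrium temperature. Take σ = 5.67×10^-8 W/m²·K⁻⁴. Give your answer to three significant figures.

135 K

Irradiance scales as 1/d², so S = 1361 W/m² × (1/3.61)² = 104.4 W/m².
T₂ = [S(1−α₂)/(4σ)]^(1/4) = [104.4·0.73/(4σ)]^(1/4) = 135.4 K.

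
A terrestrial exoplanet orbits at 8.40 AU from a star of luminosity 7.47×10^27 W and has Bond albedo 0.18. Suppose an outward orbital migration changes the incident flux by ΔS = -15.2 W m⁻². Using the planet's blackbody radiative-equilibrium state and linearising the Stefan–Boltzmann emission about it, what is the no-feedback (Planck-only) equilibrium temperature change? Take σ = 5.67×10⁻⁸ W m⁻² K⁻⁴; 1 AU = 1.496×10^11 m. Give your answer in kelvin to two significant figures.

d = 8.40 × 1.496×10^11 m = 1.257×10^12 m.
Spreading L over a sphere of radius d: S = 7.47×10^27/(4π·1.26×10^12²) = 376.4 W m⁻².
Reference equilibrium: T_e = [S(1−α)/(4σ)]^(1/4) = 192.1 K.
ΔF = Δ[S(1−α)]/4 = (1−0.18)·-15.2/4 = -3.116 W m⁻².
Linearising σT⁴ gives d(σT⁴)/dT = 4σT_e³ = 1.607 W m⁻² per K.
So ΔT₀ = -3.116/1.607 = -1.94 K.

-1.9 kelvin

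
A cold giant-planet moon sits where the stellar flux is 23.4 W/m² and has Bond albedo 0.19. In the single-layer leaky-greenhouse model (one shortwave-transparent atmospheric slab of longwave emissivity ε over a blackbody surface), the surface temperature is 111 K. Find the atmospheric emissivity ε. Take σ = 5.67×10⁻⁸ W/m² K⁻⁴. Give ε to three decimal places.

0.899

TOA balance gives T_e = 95.61 K.
T_s⁴ = T_e⁴·2/(2−ε) → ε = 2 − 2(T_e/T_s)⁴ = 2 − 2·(95.61/111)⁴ = 0.8990.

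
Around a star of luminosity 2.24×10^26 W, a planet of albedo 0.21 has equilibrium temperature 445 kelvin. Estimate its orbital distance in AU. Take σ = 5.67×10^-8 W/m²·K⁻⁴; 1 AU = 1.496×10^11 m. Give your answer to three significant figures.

The flux needed for this T is 4σT⁴/(1−0.21) = 11260 W/m².
Then d = [L/(4πS)]^(1/2) = 3.979×10^10 m, i.e. 0.2660 AU.

0.266 AU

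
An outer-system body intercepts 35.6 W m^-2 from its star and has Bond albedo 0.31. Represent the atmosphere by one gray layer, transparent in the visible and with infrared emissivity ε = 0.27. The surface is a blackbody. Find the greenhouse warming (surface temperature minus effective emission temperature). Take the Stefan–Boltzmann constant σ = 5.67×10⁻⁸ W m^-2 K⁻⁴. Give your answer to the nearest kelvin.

At the top of the atmosphere, σT_e⁴ = S(1−α)/4 = 6.141 W m^-2, giving T_e = 102.0 K.
The surface balance (absorbed SW + ε·downward IR = σT_s⁴) with T_a⁴ = T_s⁴/2 reduces to T_s = T_e·[2/(2−ε)]^¼ = 105.8 K.
Greenhouse warming: T_s − T_e = 3.767 K.

4 K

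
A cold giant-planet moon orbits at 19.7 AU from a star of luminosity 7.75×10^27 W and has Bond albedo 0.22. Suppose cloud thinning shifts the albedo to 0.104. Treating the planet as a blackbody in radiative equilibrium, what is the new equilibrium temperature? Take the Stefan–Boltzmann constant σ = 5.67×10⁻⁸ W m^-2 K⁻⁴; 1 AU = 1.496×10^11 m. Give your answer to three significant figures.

Orbital distance: d = 19.7 AU = 2.947×10^12 m.
Flux at the orbit: S = L/(4πd²) = 7.75×10^27/(4π·(2.95×10^12)²) = 71.01 W m^-2.
New equilibrium: T₂ = [(1−0.104)·71.01/(4σ)]^(1/4) = 129.4 K.

129 kelvin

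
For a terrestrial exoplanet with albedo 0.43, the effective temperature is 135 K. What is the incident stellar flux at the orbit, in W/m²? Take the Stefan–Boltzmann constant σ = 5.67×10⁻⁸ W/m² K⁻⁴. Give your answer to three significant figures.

132 W/m²

Invert the energy balance for S: S = 4σT⁴/(1−α).
σT⁴ = 5.67×10⁻⁸·(135)⁴ = 18.83 W/m².
S = 4·18.83/0.57 = 132.2 W/m².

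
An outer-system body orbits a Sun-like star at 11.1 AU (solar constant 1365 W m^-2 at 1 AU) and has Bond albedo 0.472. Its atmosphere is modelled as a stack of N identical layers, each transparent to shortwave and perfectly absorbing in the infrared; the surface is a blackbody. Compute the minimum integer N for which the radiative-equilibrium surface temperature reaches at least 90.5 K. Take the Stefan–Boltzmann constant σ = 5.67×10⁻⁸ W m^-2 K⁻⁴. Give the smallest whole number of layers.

Flux at the orbit: S = 1365/(11.1)² = 11.08 W m^-2.
Top-of-atmosphere balance: σT_e⁴ = S(1−α)/4 = 1.462 W m^-2 → T_e = 71.26 K.
Since T_s⁴ = (N+1)T_e⁴, we need N ≥ (T_s/T_e)⁴ − 1 = 1.601.
Rounding up, N = 2.

2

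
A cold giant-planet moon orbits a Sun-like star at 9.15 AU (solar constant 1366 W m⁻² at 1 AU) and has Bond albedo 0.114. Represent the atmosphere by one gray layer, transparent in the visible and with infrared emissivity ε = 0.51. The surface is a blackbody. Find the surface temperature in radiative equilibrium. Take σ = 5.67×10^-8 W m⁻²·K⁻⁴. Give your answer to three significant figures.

96.2 kelvin

Irradiance scales as 1/d², so S = 1366 W m⁻² × (1/9.15)² = 16.32 W m⁻².
Effective emission temperature (TOA balance): σT_e⁴ = S(1−α)/4 = 3.614 W m⁻² → T_e = 89.35 K.
Surface balance with a leaky layer gives σT_s⁴ = σT_e⁴·2/(2−ε), so T_s = T_e·[2/(2−0.51)]^(1/4) = 96.17 K.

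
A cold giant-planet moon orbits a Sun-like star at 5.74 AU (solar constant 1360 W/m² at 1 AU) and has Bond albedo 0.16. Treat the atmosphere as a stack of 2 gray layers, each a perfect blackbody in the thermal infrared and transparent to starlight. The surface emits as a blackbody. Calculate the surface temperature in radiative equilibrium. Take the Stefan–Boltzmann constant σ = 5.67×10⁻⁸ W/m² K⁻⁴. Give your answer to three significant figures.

146 K

Irradiance scales as 1/d², so S = 1360 W/m² × (1/5.74)² = 41.28 W/m².
Top-of-atmosphere balance: σT_e⁴ = S(1−α)/4 = 8.668 W/m² → T_e = 111.2 K.
For an N-layer opaque stack, T_s⁴ = (N+1)T_e⁴, hence T_s = (3)^(1/4)×111.2 K = 146.3 K.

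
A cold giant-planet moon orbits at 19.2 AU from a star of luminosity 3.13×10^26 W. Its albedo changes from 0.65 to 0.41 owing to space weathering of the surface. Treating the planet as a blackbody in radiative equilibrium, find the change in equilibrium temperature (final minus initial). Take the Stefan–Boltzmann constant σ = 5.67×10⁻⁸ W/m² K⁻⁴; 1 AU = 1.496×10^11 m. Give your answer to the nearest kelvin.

d = 19.2 × 1.496×10^11 m = 2.872×10^12 m.
S = L/(4πd²) = 3.019 W/m².
Initial: T₁ = [S(1−0.65)/(4σ)]^(1/4) = 46.46 K.
Final:   T₂ = [S(1−0.41)/(4σ)]^(1/4) = 52.94 K.
Change: 52.94 − 46.46 = 6.479 K.

6 K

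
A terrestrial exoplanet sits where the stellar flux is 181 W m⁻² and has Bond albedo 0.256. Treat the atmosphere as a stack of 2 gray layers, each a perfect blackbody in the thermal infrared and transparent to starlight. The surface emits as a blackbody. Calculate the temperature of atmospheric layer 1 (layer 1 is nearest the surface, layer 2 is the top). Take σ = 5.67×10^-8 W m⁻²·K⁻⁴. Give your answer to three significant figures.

The effective emission temperature is T_e = [S(1−α)/(4σ)]^¼ = 156.1 K.
The net upward flux σT_e⁴ is constant between every pair of levels, so T_k⁴ = (N+1−k)T_e⁴.
T_1 = (2)^(1/4)·156.1 = 185.6 K.

186 K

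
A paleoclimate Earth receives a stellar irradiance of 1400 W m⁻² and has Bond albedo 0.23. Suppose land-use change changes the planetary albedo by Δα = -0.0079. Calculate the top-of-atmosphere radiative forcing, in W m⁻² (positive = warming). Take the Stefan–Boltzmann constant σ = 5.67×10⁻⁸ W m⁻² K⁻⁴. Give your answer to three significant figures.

2.77 W m⁻²

TOA radiative forcing: ΔF = −S·Δα/4 = −1400·(-0.0079)/4 = 2.765 W m⁻².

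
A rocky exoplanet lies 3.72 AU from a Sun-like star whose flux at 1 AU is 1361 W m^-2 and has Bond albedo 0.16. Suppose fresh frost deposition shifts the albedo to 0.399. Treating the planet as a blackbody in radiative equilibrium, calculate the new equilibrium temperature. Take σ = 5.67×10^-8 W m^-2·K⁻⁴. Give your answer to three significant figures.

Flux at the orbit: S = 1361/(3.72)² = 98.35 W m^-2.
New equilibrium: T₂ = [(1−0.399)·98.35/(4σ)]^(1/4) = 127.1 K.

127 K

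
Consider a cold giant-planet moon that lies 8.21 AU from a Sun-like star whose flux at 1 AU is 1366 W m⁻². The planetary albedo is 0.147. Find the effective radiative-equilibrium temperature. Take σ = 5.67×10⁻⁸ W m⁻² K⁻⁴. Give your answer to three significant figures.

Irradiance scales as 1/d², so S = 1366 W m⁻² × (1/8.21)² = 20.27 W m⁻².
Absorbed flux (global mean): S(1−α)/4 = 20.27·0.853/4 = 4.322 W m⁻².
Set σT⁴ = 4.322 → T = (4.322/σ)^(1/4) = 93.44 K.

93.4 K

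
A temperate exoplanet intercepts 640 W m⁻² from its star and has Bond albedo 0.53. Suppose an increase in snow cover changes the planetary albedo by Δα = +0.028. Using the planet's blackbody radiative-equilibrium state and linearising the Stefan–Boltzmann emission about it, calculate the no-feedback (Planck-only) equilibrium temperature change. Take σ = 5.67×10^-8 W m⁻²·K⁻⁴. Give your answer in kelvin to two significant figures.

Unperturbed T_e = [640.0·(1−0.53)/(4σ)]^¼ = 190.8 K.
ΔF = −(S/4)Δα = −(640.0/4)×(+0.028) = -4.480 W m⁻².
Planck response: λ_P = 4σT_e³ = 4·5.67×10⁻⁸·(190.8)³ = 1.576 W m⁻²/K.
ΔT₀ = ΔF/λ_P = -4.480/1.576 = -2.84 K.

-2.8 K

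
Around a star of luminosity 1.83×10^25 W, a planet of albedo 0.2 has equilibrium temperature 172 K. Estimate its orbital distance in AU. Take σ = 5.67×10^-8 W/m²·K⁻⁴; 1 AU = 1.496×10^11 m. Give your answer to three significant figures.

Required flux: S = 4σT⁴/(1−α) = 248.1 W/m².
From L = 4πd²S, d = √(1.83×10^25/(4π·248.1)) = 7.661×10^10 m = 0.5121 AU.

0.512 AU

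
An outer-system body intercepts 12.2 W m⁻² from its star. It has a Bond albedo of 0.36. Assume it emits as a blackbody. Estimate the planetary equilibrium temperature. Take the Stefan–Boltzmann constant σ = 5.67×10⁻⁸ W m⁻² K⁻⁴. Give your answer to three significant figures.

76.6 kelvin

The planet absorbs (1−α)S over its disc πR² and re-emits over 4πR², so the mean absorbed flux is (1−0.36)·12.20/4 = 1.952 W m⁻².
Set σT⁴ = 1.952 → T = (1.952/σ)^(1/4) = 76.60 K.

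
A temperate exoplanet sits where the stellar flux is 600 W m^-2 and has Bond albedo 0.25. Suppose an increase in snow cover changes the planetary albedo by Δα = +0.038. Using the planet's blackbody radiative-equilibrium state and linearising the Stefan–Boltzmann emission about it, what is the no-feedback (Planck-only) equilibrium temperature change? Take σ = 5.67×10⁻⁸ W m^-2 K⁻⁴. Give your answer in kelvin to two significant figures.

Reference equilibrium: T_e = [S(1−α)/(4σ)]^(1/4) = 211.1 K.
The change in absorbed flux is Δ[S(1−α)/4] = −SΔα/4 = -5.700 W m^-2.
Linearising σT⁴ gives d(σT⁴)/dT = 4σT_e³ = 2.132 W m^-2 per K.
Hence the no-feedback warming is ΔF/(4σT_e³) = -2.67 K.

-2.7 K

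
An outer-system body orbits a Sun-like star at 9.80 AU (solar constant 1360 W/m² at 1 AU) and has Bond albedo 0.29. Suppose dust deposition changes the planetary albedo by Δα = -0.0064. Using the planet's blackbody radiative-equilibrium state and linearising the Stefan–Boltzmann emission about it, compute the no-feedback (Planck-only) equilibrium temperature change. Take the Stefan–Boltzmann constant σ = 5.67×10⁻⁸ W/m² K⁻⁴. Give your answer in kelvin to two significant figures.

0.18 kelvin

By the inverse-square law, S = 1360/9.80² = 14.16 W/m².
The baseline emission temperature is T_e = 81.60 K.
TOA radiative forcing: ΔF = −S·Δα/4 = −14.16·(-0.0064)/4 = 0.02266 W/m².
Linearising σT⁴ gives d(σT⁴)/dT = 4σT_e³ = 0.1232 W/m² per K.
Hence the no-feedback warming is ΔF/(4σT_e³) = 0.184 K.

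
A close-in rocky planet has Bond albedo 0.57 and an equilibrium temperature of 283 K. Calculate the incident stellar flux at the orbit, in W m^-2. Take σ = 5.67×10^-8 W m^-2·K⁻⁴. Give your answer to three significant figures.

3380 W m^-2

From S(1−α)/4 = σT⁴: S = 4σT⁴/(1−α).
σT⁴ = 5.67×10⁻⁸·(283)⁴ = 363.7 W m^-2.
So S = 4×363.7/(1−0.57) = 3383 W m^-2.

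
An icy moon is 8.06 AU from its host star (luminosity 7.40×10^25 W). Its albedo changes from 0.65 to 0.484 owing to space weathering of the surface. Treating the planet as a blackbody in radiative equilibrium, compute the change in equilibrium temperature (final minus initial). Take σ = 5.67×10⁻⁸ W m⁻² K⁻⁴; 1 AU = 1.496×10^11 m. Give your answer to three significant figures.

5.10 K

Orbital distance: d = 8.06 AU = 1.206×10^12 m.
Flux at the orbit: S = L/(4πd²) = 7.40×10^25/(4π·(1.21×10^12)²) = 4.050 W m⁻².
Initial: T₁ = [S(1−0.65)/(4σ)]^(1/4) = 50.00 K.
After:  T₂ = [4.050·0.516/(4σ)]^(1/4) = 55.10 K.
ΔT = T₂ − T₁ = 5.096 K.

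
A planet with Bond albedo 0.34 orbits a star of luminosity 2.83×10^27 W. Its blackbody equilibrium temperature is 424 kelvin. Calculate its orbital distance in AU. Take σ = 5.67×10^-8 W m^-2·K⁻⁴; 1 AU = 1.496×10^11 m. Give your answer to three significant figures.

0.952 AU

Required flux: S = 4σT⁴/(1−α) = 11110 W m^-2.
S = L/(4πd²) → d = √(L/4πS) = √(2.83×10^27/(4π·11110)) = 1.424×10^11 m = 0.9519 AU.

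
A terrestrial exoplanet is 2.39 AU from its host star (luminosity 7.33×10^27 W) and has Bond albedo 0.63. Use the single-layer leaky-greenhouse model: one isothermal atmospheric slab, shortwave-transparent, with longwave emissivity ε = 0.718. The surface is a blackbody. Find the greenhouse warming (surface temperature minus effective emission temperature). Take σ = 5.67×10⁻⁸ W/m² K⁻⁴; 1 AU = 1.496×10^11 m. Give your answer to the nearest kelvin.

35 K

d = 2.39 × 1.496×10^11 m = 3.575×10^11 m.
S = L/(4πd²) = 4563 W/m².
At the top of the atmosphere, σT_e⁴ = S(1−α)/4 = 422.1 W/m², giving T_e = 293.7 K.
For a single slab of emissivity ε, T_s⁴ = 2T_e⁴/(2−ε); thus T_s = 293.7·(1.56)^(1/4) = 328.3 K.
The atmosphere warms the surface by 34.54 K.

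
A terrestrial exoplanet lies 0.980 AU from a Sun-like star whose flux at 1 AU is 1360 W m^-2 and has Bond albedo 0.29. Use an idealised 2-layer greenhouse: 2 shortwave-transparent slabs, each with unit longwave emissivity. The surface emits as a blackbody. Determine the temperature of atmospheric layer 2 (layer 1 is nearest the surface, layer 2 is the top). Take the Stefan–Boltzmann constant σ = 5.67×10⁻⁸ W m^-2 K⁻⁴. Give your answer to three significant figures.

258 K

Flux at the orbit: S = 1360/(0.980)² = 1416 W m^-2.
Top-of-atmosphere balance: σT_e⁴ = S(1−α)/4 = 251.4 W m^-2 → T_e = 258.0 K.
Each opaque layer satisfies 2T_j⁴ = T_{j−1}⁴ + T_{j+1}⁴, giving T_k⁴ = (N+1−k)T_e⁴.
T_2 = (1)^(1/4)·258.0 = 258.0 K.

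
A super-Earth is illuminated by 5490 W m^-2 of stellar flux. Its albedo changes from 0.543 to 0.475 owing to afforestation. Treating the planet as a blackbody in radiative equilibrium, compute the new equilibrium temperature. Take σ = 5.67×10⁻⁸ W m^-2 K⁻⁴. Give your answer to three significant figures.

New equilibrium: T₂ = [(1−0.475)·5490/(4σ)]^(1/4) = 335.8 K.

336 K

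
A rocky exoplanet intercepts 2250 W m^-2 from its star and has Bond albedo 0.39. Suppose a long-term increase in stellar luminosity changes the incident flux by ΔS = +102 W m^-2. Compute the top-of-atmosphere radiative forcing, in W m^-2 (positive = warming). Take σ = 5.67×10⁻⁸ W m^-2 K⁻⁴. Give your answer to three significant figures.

15.6 W m^-2

TOA radiative forcing: ΔF = (1−α)ΔS/4 = 0.61·(+102)/4 = 15.55 W m^-2.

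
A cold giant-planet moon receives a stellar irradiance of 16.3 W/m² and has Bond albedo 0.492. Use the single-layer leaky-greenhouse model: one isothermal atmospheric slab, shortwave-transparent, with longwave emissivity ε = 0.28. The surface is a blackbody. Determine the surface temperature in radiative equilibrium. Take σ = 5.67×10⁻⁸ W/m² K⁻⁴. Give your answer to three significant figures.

80.7 kelvin

The planet radiates to space at T_e = [S(1−α)/(4σ)]^(1/4) = 77.73 K.
Surface balance with a leaky layer gives σT_s⁴ = σT_e⁴·2/(2−ε), so T_s = T_e·[2/(2−0.28)]^(1/4) = 80.72 K.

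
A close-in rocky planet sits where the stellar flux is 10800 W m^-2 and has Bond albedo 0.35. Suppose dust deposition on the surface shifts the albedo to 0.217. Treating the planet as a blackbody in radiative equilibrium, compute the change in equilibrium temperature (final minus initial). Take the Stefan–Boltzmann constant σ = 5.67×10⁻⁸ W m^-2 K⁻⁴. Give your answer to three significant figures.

20.0 kelvin

With α = 0.35, T₁ = 419.4 K.
Final:   T₂ = [S(1−0.217)/(4σ)]^(1/4) = 439.4 K.
ΔT = T₂ − T₁ = 19.98 K.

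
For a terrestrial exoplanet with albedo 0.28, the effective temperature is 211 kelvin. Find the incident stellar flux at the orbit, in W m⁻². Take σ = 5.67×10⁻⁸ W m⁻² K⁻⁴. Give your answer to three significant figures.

624 W m⁻²

Invert the energy balance for S: S = 4σT⁴/(1−α).
σT⁴ = 5.67×10⁻⁸·(211)⁴ = 112.4 W m⁻².
So S = 4×112.4/(1−0.28) = 624.4 W m⁻².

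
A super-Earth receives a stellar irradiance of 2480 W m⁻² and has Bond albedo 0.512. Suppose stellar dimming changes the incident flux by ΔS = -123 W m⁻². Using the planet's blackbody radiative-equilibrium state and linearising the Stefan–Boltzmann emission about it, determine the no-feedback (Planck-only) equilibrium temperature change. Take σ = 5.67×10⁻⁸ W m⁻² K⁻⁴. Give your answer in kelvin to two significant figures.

-3.4 K

The baseline emission temperature is T_e = 270.3 K.
TOA radiative forcing: ΔF = (1−α)ΔS/4 = 0.488·(-123)/4 = -15.01 W m⁻².
The Planck feedback parameter is 4σT_e³ = 4.478 W m⁻²/K.
ΔT₀ = ΔF/λ_P = -15.01/4.478 = -3.35 K.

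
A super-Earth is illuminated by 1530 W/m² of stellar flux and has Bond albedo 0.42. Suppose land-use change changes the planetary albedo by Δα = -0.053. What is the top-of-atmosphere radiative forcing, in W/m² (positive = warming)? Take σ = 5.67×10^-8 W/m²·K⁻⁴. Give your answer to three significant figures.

20.3 W/m²

ΔF = −(S/4)Δα = −(1530/4)×(-0.053) = 20.27 W/m².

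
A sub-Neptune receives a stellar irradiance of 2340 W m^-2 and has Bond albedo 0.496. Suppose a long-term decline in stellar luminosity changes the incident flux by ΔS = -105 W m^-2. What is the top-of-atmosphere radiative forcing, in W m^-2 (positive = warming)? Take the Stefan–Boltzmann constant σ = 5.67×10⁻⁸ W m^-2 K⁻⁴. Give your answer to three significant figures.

-13.2 W m^-2

TOA radiative forcing: ΔF = (1−α)ΔS/4 = 0.504·(-105)/4 = -13.23 W m^-2.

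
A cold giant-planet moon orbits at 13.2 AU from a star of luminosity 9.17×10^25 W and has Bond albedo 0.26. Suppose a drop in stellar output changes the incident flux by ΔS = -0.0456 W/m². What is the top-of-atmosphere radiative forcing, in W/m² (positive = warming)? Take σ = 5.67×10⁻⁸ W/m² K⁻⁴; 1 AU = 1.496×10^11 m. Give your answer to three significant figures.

-0.00844 W/m²

d = 13.2 × 1.496×10^11 m = 1.975×10^12 m.
Spreading L over a sphere of radius d: S = 9.17×10^25/(4π·1.97×10^12²) = 1.871 W/m².
ΔF = Δ[S(1−α)]/4 = (1−0.26)·-0.0456/4 = -0.008436 W/m².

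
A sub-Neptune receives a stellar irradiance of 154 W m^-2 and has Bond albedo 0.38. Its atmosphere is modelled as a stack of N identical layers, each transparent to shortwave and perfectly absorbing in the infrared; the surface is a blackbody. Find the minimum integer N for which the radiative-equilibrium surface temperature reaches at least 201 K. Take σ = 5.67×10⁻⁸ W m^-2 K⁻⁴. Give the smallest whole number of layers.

The effective emission temperature is T_e = [S(1−α)/(4σ)]^¼ = 143.2 K.
Need (N+1)T_e⁴ ≥ T_s⁴, i.e. N+1 ≥ (201/143.2)⁴ = 3.877.
So N ≥ 2.877; the smallest integer is N = 3.

3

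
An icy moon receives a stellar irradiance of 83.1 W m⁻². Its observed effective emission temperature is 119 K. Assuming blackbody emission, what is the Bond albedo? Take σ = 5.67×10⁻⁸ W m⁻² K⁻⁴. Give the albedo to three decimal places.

0.453

Energy balance: S(1−α)/4 = σT⁴, so 1−α = 4σT⁴/S.
σT⁴ = 11.37 W m⁻², so 4σT⁴ = 45.48 W m⁻².
1−α = 45.48/83.10 = 0.5473, so α = 0.4527.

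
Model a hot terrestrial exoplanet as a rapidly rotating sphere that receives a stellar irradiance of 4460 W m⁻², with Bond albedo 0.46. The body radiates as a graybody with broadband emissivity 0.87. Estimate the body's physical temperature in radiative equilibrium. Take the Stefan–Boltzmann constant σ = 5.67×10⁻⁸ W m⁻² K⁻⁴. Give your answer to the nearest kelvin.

332 K

The planet absorbs (1−α)S over its disc πR² and re-emits over 4πR², so the mean absorbed flux is (1−0.46)·4460/4 = 602.1 W m⁻².
Equating to εσT⁴ with ε = 0.87: T = (602.1/0.87σ)^(1/4) = 332.4 K.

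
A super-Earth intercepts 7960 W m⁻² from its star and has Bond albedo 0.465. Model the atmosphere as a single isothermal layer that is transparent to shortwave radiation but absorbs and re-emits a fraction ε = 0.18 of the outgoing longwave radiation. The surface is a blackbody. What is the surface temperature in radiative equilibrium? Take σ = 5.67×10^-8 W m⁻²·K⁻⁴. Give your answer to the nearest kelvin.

379 K

Effective emission temperature (TOA balance): σT_e⁴ = S(1−α)/4 = 1065 W m⁻² → T_e = 370.2 K.
Surface balance with a leaky layer gives σT_s⁴ = σT_e⁴·2/(2−ε), so T_s = T_e·[2/(2−0.18)]^(1/4) = 379.0 K.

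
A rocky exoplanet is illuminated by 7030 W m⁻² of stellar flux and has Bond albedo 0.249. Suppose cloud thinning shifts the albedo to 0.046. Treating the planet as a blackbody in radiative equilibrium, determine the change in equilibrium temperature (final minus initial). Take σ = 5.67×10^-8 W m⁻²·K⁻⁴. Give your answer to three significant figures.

With α = 0.249, T₁ = 390.6 K.
With α = 0.046, T₂ = 414.7 K.
Change: 414.7 − 390.6 = 24.08 K.

24.1 K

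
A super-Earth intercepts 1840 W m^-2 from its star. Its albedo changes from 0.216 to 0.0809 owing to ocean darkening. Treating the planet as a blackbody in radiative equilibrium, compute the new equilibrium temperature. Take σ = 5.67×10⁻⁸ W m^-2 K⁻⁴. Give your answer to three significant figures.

294 K

With the new albedo, S(1−α₂)/4 = 422.8 W m^-2, so T₂ = 293.9 K.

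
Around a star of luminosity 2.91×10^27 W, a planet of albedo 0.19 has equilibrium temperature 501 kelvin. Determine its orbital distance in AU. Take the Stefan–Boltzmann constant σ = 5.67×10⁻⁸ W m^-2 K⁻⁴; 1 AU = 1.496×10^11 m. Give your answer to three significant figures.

0.766 AU

Energy balance gives S = 4σT⁴/(1−α) = 17640 W m^-2.
From L = 4πd²S, d = √(2.91×10^27/(4π·17640)) = 1.146×10^11 m = 0.7659 AU.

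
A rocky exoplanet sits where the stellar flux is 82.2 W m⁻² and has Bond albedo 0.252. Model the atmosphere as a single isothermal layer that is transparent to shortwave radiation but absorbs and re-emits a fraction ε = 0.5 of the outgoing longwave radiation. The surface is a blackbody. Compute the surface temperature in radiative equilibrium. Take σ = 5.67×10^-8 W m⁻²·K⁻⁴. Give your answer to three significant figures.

The planet radiates to space at T_e = [S(1−α)/(4σ)]^(1/4) = 128.3 K.
The surface balance (absorbed SW + ε·downward IR = σT_s⁴) with T_a⁴ = T_s⁴/2 reduces to T_s = T_e·[2/(2−ε)]^¼ = 137.9 K.

138 K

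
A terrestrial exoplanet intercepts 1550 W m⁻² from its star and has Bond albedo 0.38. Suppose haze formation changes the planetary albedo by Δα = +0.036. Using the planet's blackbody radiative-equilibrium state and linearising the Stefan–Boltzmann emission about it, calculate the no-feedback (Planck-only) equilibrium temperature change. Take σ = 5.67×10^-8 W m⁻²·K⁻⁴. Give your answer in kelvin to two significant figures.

Reference equilibrium: T_e = [S(1−α)/(4σ)]^(1/4) = 255.1 K.
The change in absorbed flux is Δ[S(1−α)/4] = −SΔα/4 = -13.95 W m⁻².
The Planck feedback parameter is 4σT_e³ = 3.767 W m⁻²/K.
So ΔT₀ = -13.95/3.767 = -3.70 K.

-3.7 K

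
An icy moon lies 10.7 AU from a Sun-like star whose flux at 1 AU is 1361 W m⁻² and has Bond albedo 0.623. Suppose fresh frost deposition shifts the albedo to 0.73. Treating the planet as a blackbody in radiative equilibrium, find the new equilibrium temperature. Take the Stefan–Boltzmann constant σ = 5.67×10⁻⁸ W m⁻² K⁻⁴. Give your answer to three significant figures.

Flux at the orbit: S = 1361/(10.7)² = 11.89 W m⁻².
With the new albedo, S(1−α₂)/4 = 0.8024 W m⁻², so T₂ = 61.33 K.

61.3 K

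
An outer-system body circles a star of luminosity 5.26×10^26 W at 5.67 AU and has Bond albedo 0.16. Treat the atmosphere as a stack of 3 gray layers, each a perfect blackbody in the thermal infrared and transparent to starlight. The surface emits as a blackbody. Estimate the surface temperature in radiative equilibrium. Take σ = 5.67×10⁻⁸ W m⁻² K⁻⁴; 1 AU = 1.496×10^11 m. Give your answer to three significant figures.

171 kelvin

Orbital distance: d = 5.67 AU = 8.482×10^11 m.
S = L/(4πd²) = 58.18 W m⁻².
Top-of-atmosphere balance: σT_e⁴ = S(1−α)/4 = 12.22 W m⁻² → T_e = 121.2 K.
Layer-by-layer balance gives σT_s⁴ = (N+1)σT_e⁴, so T_s = 4^¼·121.2 = 171.3 K.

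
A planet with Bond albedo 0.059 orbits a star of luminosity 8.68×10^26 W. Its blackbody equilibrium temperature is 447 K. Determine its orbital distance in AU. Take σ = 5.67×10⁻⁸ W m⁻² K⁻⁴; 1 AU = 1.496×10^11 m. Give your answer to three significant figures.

0.566 AU

The flux needed for this T is 4σT⁴/(1−0.059) = 9622 W m⁻².
From L = 4πd²S, d = √(8.68×10^26/(4π·9622)) = 8.473×10^10 m = 0.5663 AU.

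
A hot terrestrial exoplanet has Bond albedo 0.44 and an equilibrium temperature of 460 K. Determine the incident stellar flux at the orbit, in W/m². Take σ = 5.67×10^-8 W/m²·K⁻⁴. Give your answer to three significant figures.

18100 W/m²

From S(1−α)/4 = σT⁴: S = 4σT⁴/(1−α).
The emitted flux is σT⁴ = 2539 W/m².
So S = 4×2539/(1−0.44) = 18130 W/m².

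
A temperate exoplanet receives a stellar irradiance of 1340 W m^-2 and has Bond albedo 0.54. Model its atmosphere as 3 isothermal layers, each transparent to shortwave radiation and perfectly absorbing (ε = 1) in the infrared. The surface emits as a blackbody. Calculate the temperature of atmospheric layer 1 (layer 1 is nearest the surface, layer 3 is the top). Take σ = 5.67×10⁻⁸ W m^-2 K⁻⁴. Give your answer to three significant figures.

300 kelvin

Top-of-atmosphere balance: σT_e⁴ = S(1−α)/4 = 154.1 W m^-2 → T_e = 228.3 K.
The net upward flux σT_e⁴ is constant between every pair of levels, so T_k⁴ = (N+1−k)T_e⁴.
With k = 1: T_1 = (3+1−1)^¼·228.3 K = 300.5 K.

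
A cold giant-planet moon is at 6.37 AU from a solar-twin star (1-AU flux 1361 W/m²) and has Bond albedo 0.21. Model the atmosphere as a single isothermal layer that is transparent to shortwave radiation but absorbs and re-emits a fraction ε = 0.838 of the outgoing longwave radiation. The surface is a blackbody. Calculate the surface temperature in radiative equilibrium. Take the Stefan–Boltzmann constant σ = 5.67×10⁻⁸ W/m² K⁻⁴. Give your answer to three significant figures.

Flux at the orbit: S = 1361/(6.37)² = 33.54 W/m².
Effective emission temperature (TOA balance): σT_e⁴ = S(1−α)/4 = 6.624 W/m² → T_e = 104.0 K.
For a single slab of emissivity ε, T_s⁴ = 2T_e⁴/(2−ε); thus T_s = 104.0·(1.721)^(1/4) = 119.1 K.

119 K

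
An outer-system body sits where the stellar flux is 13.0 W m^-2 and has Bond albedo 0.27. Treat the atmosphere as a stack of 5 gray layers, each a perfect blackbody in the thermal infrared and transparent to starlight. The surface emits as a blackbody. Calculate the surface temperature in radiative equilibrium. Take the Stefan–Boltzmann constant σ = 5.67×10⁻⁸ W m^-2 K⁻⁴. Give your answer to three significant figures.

126 K

OLR = S(1−α)/4 = 2.373 W m^-2; the top layer radiates at T_e = 80.43 K.
With N = 5 opaque layers, T_s = (N+1)^(1/4)·T_e = 6^(1/4)·80.43 = 125.9 K.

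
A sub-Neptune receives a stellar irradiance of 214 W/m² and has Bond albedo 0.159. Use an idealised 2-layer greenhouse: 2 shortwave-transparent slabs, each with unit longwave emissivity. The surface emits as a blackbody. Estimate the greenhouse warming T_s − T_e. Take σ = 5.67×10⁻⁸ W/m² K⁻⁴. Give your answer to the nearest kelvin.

53 kelvin

OLR = S(1−α)/4 = 44.99 W/m²; the top layer radiates at T_e = 167.8 K.
Surface: T_s = (3)^¼·T_e = 220.9 K.
Warming: T_s − T_e = 53.05 K.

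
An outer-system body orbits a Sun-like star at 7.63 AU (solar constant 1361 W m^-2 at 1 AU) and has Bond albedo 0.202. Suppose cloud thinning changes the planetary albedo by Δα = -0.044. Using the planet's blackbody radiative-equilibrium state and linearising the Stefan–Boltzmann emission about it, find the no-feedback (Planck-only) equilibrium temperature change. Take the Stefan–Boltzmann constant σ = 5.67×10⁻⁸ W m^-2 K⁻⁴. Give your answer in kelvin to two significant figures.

Irradiance scales as 1/d², so S = 1361 W m^-2 × (1/7.63)² = 23.38 W m^-2.
Reference equilibrium: T_e = [S(1−α)/(4σ)]^(1/4) = 95.23 K.
ΔF = −(S/4)Δα = −(23.38/4)×(-0.044) = 0.2572 W m^-2.
Planck response: λ_P = 4σT_e³ = 4·5.67×10⁻⁸·(95.23)³ = 0.1959 W m^-2/K.
So ΔT₀ = 0.2572/0.1959 = 1.31 K.

1.3 kelvin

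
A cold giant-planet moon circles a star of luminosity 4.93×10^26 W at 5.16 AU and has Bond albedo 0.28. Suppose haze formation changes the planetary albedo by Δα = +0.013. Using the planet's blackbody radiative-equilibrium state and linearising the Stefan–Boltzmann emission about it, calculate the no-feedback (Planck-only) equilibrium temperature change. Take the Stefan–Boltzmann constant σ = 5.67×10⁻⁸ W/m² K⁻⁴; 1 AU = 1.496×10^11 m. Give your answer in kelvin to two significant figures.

-0.54 K

d = 5.16 × 1.496×10^11 m = 7.719×10^11 m.
Flux at the orbit: S = L/(4πd²) = 4.93×10^26/(4π·(7.72×10^11)²) = 65.84 W/m².
Unperturbed T_e = [65.84·(1−0.28)/(4σ)]^¼ = 120.2 K.
The change in absorbed flux is Δ[S(1−α)/4] = −SΔα/4 = -0.2140 W/m².
Linearising σT⁴ gives d(σT⁴)/dT = 4σT_e³ = 0.3942 W/m² per K.
So ΔT₀ = -0.2140/0.3942 = -0.543 K.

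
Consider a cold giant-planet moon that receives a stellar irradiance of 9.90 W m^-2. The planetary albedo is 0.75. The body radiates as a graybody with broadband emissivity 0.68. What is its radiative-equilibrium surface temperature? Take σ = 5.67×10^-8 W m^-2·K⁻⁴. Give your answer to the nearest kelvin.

63 K

Averaging over the sphere, the absorbed flux is S(1−α)/4 = 0.6188 W m^-2.
Radiative balance εσT⁴ = 0.6188 gives T = [0.6188/(0.68·σ)]^(1/4) = 63.29 K.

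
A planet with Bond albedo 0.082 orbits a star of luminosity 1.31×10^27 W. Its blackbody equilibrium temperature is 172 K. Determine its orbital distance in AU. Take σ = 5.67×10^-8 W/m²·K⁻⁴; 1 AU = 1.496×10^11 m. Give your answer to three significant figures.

4.64 AU

The flux needed for this T is 4σT⁴/(1−0.082) = 216.2 W/m².
S = L/(4πd²) → d = √(L/4πS) = √(1.31×10^27/(4π·216.2)) = 6.943×10^11 m = 4.641 AU.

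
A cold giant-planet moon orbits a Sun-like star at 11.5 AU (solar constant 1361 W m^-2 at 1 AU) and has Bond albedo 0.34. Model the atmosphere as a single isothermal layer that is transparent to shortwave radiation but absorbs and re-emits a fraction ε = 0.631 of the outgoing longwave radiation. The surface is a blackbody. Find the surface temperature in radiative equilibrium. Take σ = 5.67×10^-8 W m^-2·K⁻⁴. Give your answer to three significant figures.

By the inverse-square law, S = 1361/11.5² = 10.29 W m^-2.
Effective emission temperature (TOA balance): σT_e⁴ = S(1−α)/4 = 1.698 W m^-2 → T_e = 73.98 K.
Surface balance with a leaky layer gives σT_s⁴ = σT_e⁴·2/(2−ε), so T_s = T_e·[2/(2−0.631)]^(1/4) = 81.33 K.

81.3 K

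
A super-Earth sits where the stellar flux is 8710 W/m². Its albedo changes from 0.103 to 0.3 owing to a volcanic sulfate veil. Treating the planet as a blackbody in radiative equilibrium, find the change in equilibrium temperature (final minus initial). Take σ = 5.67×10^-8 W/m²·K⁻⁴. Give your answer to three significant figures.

Initial: T₁ = [S(1−0.103)/(4σ)]^(1/4) = 430.8 K.
Final:   T₂ = [S(1−0.3)/(4σ)]^(1/4) = 404.9 K.
Change: 404.9 − 430.8 = -25.90 K.

-25.9 K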